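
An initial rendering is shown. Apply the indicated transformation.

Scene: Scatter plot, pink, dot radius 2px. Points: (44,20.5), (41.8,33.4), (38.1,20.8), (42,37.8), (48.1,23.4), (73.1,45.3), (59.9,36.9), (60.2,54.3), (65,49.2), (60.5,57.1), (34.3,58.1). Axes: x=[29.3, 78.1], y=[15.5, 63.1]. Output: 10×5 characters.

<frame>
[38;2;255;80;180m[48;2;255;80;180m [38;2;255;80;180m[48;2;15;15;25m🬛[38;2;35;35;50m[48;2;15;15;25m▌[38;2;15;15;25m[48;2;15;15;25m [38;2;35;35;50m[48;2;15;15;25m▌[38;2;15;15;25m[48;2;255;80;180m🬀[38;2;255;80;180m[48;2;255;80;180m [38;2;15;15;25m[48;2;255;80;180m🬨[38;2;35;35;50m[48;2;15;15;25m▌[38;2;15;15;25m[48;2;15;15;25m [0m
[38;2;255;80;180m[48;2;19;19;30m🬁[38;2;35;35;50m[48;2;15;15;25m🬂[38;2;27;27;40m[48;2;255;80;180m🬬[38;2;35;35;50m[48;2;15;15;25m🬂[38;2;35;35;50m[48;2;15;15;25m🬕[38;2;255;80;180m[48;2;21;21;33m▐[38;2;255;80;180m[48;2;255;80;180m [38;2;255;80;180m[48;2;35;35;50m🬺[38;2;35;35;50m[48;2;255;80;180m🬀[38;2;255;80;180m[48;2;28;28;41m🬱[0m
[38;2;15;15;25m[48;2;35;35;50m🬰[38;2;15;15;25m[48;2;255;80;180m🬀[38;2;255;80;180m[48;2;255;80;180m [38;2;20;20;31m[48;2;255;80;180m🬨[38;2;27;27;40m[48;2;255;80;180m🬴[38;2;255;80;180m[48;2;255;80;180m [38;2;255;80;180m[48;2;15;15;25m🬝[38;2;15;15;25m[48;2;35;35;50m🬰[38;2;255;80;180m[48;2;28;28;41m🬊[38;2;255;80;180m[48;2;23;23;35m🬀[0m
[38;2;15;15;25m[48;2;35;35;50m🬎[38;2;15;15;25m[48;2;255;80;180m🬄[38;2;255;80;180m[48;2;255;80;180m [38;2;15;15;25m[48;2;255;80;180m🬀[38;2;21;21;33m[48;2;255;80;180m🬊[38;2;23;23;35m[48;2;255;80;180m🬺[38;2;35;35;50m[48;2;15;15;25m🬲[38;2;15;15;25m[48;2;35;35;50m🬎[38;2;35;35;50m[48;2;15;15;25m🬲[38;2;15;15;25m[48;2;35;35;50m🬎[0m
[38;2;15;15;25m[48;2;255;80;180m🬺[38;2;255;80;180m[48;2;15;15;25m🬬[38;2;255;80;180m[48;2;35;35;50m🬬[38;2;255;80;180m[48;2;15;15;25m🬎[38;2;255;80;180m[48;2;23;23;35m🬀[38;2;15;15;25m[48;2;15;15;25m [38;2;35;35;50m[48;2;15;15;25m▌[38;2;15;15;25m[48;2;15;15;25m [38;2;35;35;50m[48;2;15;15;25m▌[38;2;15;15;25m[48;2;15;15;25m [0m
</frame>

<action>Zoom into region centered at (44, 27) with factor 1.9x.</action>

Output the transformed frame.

<frame>
[38;2;15;15;25m[48;2;15;15;25m [38;2;15;15;25m[48;2;15;15;25m [38;2;35;35;50m[48;2;15;15;25m▌[38;2;255;80;180m[48;2;15;15;25m🬸[38;2;255;80;180m[48;2;15;15;25m🬝[38;2;255;80;180m[48;2;15;15;25m🬀[38;2;35;35;50m[48;2;15;15;25m▌[38;2;15;15;25m[48;2;15;15;25m [38;2;35;35;50m[48;2;15;15;25m▌[38;2;15;15;25m[48;2;15;15;25m [0m
[38;2;35;35;50m[48;2;15;15;25m🬂[38;2;35;35;50m[48;2;15;15;25m🬂[38;2;255;80;180m[48;2;27;27;40m🬁[38;2;255;80;180m[48;2;15;15;25m🬬[38;2;255;80;180m[48;2;21;21;33m🬆[38;2;35;35;50m[48;2;15;15;25m🬂[38;2;35;35;50m[48;2;15;15;25m🬕[38;2;35;35;50m[48;2;15;15;25m🬂[38;2;35;35;50m[48;2;15;15;25m🬕[38;2;35;35;50m[48;2;15;15;25m🬂[0m
[38;2;15;15;25m[48;2;35;35;50m🬰[38;2;15;15;25m[48;2;35;35;50m🬰[38;2;31;31;45m[48;2;255;80;180m🬝[38;2;15;15;25m[48;2;35;35;50m🬰[38;2;31;31;45m[48;2;255;80;180m🬝[38;2;23;23;35m[48;2;255;80;180m🬝[38;2;28;28;41m[48;2;255;80;180m🬊[38;2;15;15;25m[48;2;35;35;50m🬰[38;2;35;35;50m[48;2;15;15;25m🬛[38;2;15;15;25m[48;2;35;35;50m🬰[0m
[38;2;15;15;25m[48;2;35;35;50m🬎[38;2;23;23;35m[48;2;255;80;180m🬴[38;2;255;80;180m[48;2;255;80;180m [38;2;255;80;180m[48;2;25;25;37m🬛[38;2;255;80;180m[48;2;255;80;180m [38;2;255;80;180m[48;2;35;35;50m🬝[38;2;255;80;180m[48;2;35;35;50m🬝[38;2;255;80;180m[48;2;23;23;35m🬀[38;2;35;35;50m[48;2;15;15;25m🬲[38;2;15;15;25m[48;2;35;35;50m🬎[0m
[38;2;15;15;25m[48;2;15;15;25m [38;2;15;15;25m[48;2;15;15;25m [38;2;255;80;180m[48;2;27;27;40m🬁[38;2;15;15;25m[48;2;15;15;25m [38;2;255;80;180m[48;2;27;27;40m🬁[38;2;15;15;25m[48;2;15;15;25m [38;2;35;35;50m[48;2;15;15;25m▌[38;2;15;15;25m[48;2;15;15;25m [38;2;35;35;50m[48;2;15;15;25m▌[38;2;15;15;25m[48;2;15;15;25m [0m
</frame>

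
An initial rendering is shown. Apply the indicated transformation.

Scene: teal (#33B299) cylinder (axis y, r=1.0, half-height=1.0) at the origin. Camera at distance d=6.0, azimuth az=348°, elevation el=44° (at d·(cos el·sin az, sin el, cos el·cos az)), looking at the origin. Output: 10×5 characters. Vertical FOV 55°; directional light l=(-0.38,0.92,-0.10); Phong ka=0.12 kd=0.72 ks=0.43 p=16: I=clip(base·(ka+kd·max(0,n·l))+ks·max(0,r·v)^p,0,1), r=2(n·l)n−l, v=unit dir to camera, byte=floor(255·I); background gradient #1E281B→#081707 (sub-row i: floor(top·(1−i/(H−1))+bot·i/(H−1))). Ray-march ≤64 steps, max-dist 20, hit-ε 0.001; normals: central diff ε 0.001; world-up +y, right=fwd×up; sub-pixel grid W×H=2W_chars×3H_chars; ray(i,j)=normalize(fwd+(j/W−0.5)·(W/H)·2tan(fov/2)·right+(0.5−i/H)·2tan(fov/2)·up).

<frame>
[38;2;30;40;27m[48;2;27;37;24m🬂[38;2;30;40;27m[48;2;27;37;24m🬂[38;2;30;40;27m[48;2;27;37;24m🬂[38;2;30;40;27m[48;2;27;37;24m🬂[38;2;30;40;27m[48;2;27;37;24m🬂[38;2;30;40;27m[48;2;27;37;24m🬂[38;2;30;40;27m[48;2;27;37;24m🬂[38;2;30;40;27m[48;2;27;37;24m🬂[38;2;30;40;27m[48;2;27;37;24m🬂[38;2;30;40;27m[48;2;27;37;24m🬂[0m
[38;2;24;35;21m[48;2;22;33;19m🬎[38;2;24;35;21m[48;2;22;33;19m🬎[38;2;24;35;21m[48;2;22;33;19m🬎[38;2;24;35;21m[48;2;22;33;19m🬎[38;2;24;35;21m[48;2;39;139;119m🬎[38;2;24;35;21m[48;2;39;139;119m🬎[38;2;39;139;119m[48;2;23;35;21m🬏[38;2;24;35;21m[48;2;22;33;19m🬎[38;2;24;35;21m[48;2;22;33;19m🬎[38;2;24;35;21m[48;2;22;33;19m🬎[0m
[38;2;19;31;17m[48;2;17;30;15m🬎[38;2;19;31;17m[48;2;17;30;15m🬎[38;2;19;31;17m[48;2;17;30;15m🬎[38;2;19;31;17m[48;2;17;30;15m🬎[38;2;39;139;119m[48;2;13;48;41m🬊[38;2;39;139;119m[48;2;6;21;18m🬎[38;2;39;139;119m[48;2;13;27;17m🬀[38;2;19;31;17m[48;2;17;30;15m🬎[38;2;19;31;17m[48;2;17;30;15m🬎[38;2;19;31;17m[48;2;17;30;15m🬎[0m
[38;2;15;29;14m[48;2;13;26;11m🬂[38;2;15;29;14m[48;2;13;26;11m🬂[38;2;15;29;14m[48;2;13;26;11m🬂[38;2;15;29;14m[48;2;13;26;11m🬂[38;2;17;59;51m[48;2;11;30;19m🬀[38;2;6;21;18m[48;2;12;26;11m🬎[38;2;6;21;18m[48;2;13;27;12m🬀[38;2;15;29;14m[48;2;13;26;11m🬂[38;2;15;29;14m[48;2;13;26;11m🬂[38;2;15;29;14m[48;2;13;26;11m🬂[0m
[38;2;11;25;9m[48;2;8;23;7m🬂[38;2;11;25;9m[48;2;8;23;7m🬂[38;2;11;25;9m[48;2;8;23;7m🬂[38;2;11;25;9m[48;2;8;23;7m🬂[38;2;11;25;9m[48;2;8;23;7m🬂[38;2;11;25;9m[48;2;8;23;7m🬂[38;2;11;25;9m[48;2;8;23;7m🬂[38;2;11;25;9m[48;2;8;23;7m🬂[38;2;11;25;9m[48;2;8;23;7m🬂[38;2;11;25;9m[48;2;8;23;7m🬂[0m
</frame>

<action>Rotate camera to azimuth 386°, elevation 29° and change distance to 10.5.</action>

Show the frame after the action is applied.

<frame>
[38;2;30;40;27m[48;2;27;37;24m🬂[38;2;30;40;27m[48;2;27;37;24m🬂[38;2;30;40;27m[48;2;27;37;24m🬂[38;2;30;40;27m[48;2;27;37;24m🬂[38;2;30;40;27m[48;2;27;37;24m🬂[38;2;30;40;27m[48;2;27;37;24m🬂[38;2;30;40;27m[48;2;27;37;24m🬂[38;2;30;40;27m[48;2;27;37;24m🬂[38;2;30;40;27m[48;2;27;37;24m🬂[38;2;30;40;27m[48;2;27;37;24m🬂[0m
[38;2;24;35;21m[48;2;22;33;19m🬎[38;2;24;35;21m[48;2;22;33;19m🬎[38;2;24;35;21m[48;2;22;33;19m🬎[38;2;24;35;21m[48;2;22;33;19m🬎[38;2;24;35;21m[48;2;22;33;19m🬎[38;2;24;35;21m[48;2;22;33;19m🬎[38;2;24;35;21m[48;2;22;33;19m🬎[38;2;24;35;21m[48;2;22;33;19m🬎[38;2;24;35;21m[48;2;22;33;19m🬎[38;2;24;35;21m[48;2;22;33;19m🬎[0m
[38;2;19;31;17m[48;2;17;30;15m🬎[38;2;19;31;17m[48;2;17;30;15m🬎[38;2;19;31;17m[48;2;17;30;15m🬎[38;2;19;31;17m[48;2;17;30;15m🬎[38;2;39;139;119m[48;2;13;27;17m🬁[38;2;39;139;119m[48;2;6;21;18m🬂[38;2;19;31;17m[48;2;17;30;15m🬎[38;2;19;31;17m[48;2;17;30;15m🬎[38;2;19;31;17m[48;2;17;30;15m🬎[38;2;19;31;17m[48;2;17;30;15m🬎[0m
[38;2;15;29;14m[48;2;13;26;11m🬂[38;2;15;29;14m[48;2;13;26;11m🬂[38;2;15;29;14m[48;2;13;26;11m🬂[38;2;15;29;14m[48;2;13;26;11m🬂[38;2;7;25;22m[48;2;13;27;12m🬁[38;2;6;21;18m[48;2;13;26;11m🬂[38;2;15;29;14m[48;2;13;26;11m🬂[38;2;15;29;14m[48;2;13;26;11m🬂[38;2;15;29;14m[48;2;13;26;11m🬂[38;2;15;29;14m[48;2;13;26;11m🬂[0m
[38;2;11;25;9m[48;2;8;23;7m🬂[38;2;11;25;9m[48;2;8;23;7m🬂[38;2;11;25;9m[48;2;8;23;7m🬂[38;2;11;25;9m[48;2;8;23;7m🬂[38;2;11;25;9m[48;2;8;23;7m🬂[38;2;11;25;9m[48;2;8;23;7m🬂[38;2;11;25;9m[48;2;8;23;7m🬂[38;2;11;25;9m[48;2;8;23;7m🬂[38;2;11;25;9m[48;2;8;23;7m🬂[38;2;11;25;9m[48;2;8;23;7m🬂[0m
</frame>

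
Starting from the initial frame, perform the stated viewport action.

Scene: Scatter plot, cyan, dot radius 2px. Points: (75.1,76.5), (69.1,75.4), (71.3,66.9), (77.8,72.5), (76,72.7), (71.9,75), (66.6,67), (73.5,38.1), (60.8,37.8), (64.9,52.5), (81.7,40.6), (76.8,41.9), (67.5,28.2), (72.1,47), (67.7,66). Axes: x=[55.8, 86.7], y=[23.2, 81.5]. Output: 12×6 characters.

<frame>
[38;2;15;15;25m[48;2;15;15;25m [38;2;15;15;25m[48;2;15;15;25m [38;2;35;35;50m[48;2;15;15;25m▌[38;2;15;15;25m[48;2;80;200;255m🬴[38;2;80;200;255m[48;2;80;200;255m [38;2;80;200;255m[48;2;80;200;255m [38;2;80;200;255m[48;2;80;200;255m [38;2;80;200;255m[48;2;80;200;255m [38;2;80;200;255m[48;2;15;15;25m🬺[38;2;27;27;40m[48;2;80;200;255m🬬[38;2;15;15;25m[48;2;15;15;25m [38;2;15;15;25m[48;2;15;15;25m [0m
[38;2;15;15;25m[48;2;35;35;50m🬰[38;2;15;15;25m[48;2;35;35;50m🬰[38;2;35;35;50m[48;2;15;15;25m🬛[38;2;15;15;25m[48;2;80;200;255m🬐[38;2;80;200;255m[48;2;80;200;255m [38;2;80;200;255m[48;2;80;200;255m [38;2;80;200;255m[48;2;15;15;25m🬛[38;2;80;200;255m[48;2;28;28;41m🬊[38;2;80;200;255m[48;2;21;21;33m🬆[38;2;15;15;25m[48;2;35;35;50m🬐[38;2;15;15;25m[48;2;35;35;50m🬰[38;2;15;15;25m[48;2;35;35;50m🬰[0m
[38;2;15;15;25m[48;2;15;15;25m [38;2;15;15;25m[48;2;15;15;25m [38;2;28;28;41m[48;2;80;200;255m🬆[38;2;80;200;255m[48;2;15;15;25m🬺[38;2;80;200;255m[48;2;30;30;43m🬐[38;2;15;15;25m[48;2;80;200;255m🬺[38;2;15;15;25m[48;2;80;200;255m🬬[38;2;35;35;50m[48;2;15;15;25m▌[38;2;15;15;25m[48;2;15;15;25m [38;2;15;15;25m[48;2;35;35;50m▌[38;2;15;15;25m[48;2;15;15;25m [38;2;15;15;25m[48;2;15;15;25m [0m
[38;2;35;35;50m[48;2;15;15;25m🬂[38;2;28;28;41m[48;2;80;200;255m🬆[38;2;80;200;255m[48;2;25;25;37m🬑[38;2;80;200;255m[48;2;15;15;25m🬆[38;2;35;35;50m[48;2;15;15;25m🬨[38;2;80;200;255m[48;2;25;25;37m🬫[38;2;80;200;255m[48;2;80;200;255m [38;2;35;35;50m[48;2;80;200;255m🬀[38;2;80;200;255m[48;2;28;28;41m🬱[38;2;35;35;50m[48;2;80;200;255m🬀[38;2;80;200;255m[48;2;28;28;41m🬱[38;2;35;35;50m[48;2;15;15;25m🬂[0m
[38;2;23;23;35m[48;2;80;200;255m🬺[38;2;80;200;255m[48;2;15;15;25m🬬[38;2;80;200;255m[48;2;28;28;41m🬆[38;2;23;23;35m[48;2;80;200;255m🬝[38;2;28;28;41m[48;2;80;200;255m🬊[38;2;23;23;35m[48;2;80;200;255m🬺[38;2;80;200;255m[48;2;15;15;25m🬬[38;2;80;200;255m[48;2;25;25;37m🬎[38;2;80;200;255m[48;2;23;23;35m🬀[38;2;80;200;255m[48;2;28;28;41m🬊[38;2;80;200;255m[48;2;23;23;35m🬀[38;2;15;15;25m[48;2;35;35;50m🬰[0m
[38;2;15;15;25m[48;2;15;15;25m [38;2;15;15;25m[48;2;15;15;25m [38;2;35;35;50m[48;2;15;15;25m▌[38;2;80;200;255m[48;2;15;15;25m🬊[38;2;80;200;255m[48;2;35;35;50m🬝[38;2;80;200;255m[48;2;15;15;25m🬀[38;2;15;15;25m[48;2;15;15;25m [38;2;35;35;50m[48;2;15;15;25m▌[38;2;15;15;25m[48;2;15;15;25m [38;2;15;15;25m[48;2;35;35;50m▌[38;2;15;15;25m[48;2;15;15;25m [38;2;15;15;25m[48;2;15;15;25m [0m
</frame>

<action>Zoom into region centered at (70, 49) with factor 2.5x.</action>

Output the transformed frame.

<frame>
[38;2;15;15;25m[48;2;15;15;25m [38;2;15;15;25m[48;2;15;15;25m [38;2;35;35;50m[48;2;15;15;25m▌[38;2;15;15;25m[48;2;15;15;25m [38;2;15;15;25m[48;2;35;35;50m▌[38;2;15;15;25m[48;2;15;15;25m [38;2;15;15;25m[48;2;15;15;25m [38;2;35;35;50m[48;2;15;15;25m▌[38;2;15;15;25m[48;2;15;15;25m [38;2;15;15;25m[48;2;35;35;50m▌[38;2;15;15;25m[48;2;15;15;25m [38;2;15;15;25m[48;2;15;15;25m [0m
[38;2;21;21;33m[48;2;80;200;255m🬆[38;2;80;200;255m[48;2;15;15;25m🬺[38;2;27;27;40m[48;2;80;200;255m🬬[38;2;15;15;25m[48;2;35;35;50m🬰[38;2;15;15;25m[48;2;35;35;50m🬐[38;2;15;15;25m[48;2;35;35;50m🬰[38;2;15;15;25m[48;2;35;35;50m🬰[38;2;35;35;50m[48;2;15;15;25m🬛[38;2;15;15;25m[48;2;35;35;50m🬰[38;2;15;15;25m[48;2;35;35;50m🬐[38;2;15;15;25m[48;2;35;35;50m🬰[38;2;15;15;25m[48;2;35;35;50m🬰[0m
[38;2;15;15;25m[48;2;80;200;255m🬺[38;2;80;200;255m[48;2;15;15;25m🬆[38;2;35;35;50m[48;2;15;15;25m▌[38;2;15;15;25m[48;2;15;15;25m [38;2;15;15;25m[48;2;35;35;50m▌[38;2;15;15;25m[48;2;15;15;25m [38;2;15;15;25m[48;2;15;15;25m [38;2;28;28;41m[48;2;80;200;255m🬆[38;2;15;15;25m[48;2;80;200;255m🬬[38;2;15;15;25m[48;2;35;35;50m▌[38;2;15;15;25m[48;2;15;15;25m [38;2;15;15;25m[48;2;15;15;25m [0m
[38;2;35;35;50m[48;2;15;15;25m🬂[38;2;35;35;50m[48;2;15;15;25m🬂[38;2;35;35;50m[48;2;15;15;25m🬕[38;2;35;35;50m[48;2;15;15;25m🬂[38;2;35;35;50m[48;2;15;15;25m🬨[38;2;35;35;50m[48;2;15;15;25m🬂[38;2;80;200;255m[48;2;19;19;30m🬁[38;2;80;200;255m[48;2;35;35;50m🬬[38;2;80;200;255m[48;2;15;15;25m🬆[38;2;35;35;50m[48;2;15;15;25m🬨[38;2;35;35;50m[48;2;15;15;25m🬂[38;2;35;35;50m[48;2;15;15;25m🬂[0m
[38;2;15;15;25m[48;2;35;35;50m🬰[38;2;15;15;25m[48;2;35;35;50m🬰[38;2;35;35;50m[48;2;15;15;25m🬛[38;2;15;15;25m[48;2;35;35;50m🬰[38;2;15;15;25m[48;2;35;35;50m🬐[38;2;15;15;25m[48;2;35;35;50m🬰[38;2;15;15;25m[48;2;35;35;50m🬰[38;2;35;35;50m[48;2;15;15;25m🬛[38;2;15;15;25m[48;2;35;35;50m🬰[38;2;31;31;45m[48;2;80;200;255m🬬[38;2;15;15;25m[48;2;35;35;50m🬰[38;2;15;15;25m[48;2;35;35;50m🬰[0m
[38;2;15;15;25m[48;2;15;15;25m [38;2;15;15;25m[48;2;15;15;25m [38;2;35;35;50m[48;2;15;15;25m▌[38;2;15;15;25m[48;2;15;15;25m [38;2;15;15;25m[48;2;35;35;50m▌[38;2;15;15;25m[48;2;15;15;25m [38;2;15;15;25m[48;2;15;15;25m [38;2;35;35;50m[48;2;15;15;25m▌[38;2;15;15;25m[48;2;80;200;255m🬐[38;2;80;200;255m[48;2;80;200;255m [38;2;15;15;25m[48;2;80;200;255m🬸[38;2;15;15;25m[48;2;15;15;25m [0m
</frame>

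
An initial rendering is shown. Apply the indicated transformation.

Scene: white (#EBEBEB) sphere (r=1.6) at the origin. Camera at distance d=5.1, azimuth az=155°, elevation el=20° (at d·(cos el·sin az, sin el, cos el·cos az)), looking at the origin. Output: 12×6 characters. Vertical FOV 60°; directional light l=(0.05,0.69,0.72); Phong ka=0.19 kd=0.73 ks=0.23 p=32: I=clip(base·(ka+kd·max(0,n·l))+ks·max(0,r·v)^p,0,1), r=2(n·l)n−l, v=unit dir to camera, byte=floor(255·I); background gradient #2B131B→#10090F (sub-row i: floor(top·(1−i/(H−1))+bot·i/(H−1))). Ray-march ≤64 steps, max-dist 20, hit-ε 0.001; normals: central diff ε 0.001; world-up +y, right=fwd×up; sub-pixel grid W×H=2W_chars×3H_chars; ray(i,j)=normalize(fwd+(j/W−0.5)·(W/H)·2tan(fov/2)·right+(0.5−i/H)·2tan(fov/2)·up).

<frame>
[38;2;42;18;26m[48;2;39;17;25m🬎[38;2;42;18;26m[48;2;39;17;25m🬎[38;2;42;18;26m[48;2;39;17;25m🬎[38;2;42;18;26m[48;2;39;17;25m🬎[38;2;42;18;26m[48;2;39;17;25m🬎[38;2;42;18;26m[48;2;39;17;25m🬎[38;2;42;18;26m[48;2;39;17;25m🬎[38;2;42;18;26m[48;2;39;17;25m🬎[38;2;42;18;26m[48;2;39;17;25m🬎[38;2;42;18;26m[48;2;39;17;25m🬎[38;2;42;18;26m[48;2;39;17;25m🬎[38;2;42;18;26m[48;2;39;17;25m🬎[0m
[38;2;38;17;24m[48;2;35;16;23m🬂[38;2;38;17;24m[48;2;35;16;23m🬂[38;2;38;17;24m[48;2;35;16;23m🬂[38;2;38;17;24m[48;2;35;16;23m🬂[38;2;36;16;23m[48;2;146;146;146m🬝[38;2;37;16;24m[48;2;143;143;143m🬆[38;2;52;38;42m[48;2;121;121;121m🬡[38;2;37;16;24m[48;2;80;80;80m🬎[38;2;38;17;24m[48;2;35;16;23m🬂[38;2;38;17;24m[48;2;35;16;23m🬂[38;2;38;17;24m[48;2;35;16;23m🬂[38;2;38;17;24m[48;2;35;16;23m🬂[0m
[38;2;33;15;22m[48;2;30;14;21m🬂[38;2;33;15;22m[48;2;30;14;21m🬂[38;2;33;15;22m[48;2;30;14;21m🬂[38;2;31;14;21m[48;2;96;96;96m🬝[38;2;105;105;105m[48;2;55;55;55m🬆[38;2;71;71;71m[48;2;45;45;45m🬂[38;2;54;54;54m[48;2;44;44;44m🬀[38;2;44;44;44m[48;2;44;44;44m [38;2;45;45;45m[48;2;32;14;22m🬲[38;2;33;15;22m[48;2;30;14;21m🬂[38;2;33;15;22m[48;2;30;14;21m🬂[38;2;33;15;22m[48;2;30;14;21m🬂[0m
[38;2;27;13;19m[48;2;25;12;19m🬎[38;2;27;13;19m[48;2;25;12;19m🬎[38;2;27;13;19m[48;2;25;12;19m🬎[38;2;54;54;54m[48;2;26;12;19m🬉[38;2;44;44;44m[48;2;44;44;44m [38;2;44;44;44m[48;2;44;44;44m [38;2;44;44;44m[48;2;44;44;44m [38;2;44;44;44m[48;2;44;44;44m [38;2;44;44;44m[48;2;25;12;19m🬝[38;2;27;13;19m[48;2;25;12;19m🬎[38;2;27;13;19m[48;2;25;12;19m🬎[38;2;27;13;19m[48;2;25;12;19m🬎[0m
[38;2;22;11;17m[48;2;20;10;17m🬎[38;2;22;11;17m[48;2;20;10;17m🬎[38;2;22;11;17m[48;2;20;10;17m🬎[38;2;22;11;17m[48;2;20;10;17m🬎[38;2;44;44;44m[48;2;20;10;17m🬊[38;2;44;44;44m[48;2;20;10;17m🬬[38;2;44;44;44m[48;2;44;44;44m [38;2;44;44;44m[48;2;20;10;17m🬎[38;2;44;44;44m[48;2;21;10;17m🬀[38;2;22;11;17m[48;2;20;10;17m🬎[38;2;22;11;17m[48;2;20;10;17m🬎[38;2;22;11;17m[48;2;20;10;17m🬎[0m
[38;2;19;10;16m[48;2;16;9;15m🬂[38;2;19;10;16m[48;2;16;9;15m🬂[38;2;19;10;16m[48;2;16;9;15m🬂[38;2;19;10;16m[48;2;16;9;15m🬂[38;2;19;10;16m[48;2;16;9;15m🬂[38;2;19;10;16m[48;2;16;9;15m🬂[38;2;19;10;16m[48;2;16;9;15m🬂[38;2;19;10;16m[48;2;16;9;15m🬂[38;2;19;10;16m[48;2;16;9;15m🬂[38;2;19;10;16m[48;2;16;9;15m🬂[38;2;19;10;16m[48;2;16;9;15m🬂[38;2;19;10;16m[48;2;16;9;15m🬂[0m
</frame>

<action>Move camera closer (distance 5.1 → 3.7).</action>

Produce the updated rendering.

<frame>
[38;2;42;18;26m[48;2;39;17;25m🬎[38;2;42;18;26m[48;2;39;17;25m🬎[38;2;42;18;26m[48;2;39;17;25m🬎[38;2;42;18;26m[48;2;39;17;25m🬎[38;2;42;18;26m[48;2;39;17;25m🬎[38;2;42;18;26m[48;2;138;138;138m🬎[38;2;42;18;26m[48;2;112;112;112m🬎[38;2;108;108;108m[48;2;41;18;26m🬏[38;2;42;18;26m[48;2;39;17;25m🬎[38;2;42;18;26m[48;2;39;17;25m🬎[38;2;42;18;26m[48;2;39;17;25m🬎[38;2;42;18;26m[48;2;39;17;25m🬎[0m
[38;2;38;17;24m[48;2;35;16;23m🬂[38;2;38;17;24m[48;2;35;16;23m🬂[38;2;38;17;24m[48;2;35;16;23m🬂[38;2;37;16;24m[48;2;103;103;103m🬆[38;2;147;147;147m[48;2;79;79;79m🬂[38;2;105;105;105m[48;2;57;57;57m🬂[38;2;77;77;77m[48;2;49;49;49m🬂[38;2;71;71;71m[48;2;45;45;45m🬂[38;2;76;76;76m[48;2;44;40;41m🬀[38;2;44;44;44m[48;2;36;16;23m🬏[38;2;38;17;24m[48;2;35;16;23m🬂[38;2;38;17;24m[48;2;35;16;23m🬂[0m
[38;2;33;15;22m[48;2;30;14;21m🬂[38;2;33;15;22m[48;2;30;14;21m🬂[38;2;74;74;74m[48;2;31;14;21m🬦[38;2;72;72;72m[48;2;48;48;48m🬂[38;2;52;52;52m[48;2;44;44;44m🬀[38;2;44;44;44m[48;2;44;44;44m [38;2;44;44;44m[48;2;44;44;44m [38;2;44;44;44m[48;2;44;44;44m [38;2;44;44;44m[48;2;44;44;44m [38;2;44;44;44m[48;2;33;15;22m🬺[38;2;33;15;22m[48;2;30;14;21m🬂[38;2;33;15;22m[48;2;30;14;21m🬂[0m
[38;2;27;13;19m[48;2;25;12;19m🬎[38;2;27;13;19m[48;2;25;12;19m🬎[38;2;44;44;44m[48;2;26;12;19m▐[38;2;44;44;44m[48;2;44;44;44m [38;2;44;44;44m[48;2;44;44;44m [38;2;44;44;44m[48;2;44;44;44m [38;2;44;44;44m[48;2;44;44;44m [38;2;44;44;44m[48;2;44;44;44m [38;2;44;44;44m[48;2;44;44;44m [38;2;44;44;44m[48;2;44;44;44m [38;2;27;13;19m[48;2;25;12;19m🬎[38;2;27;13;19m[48;2;25;12;19m🬎[0m
[38;2;22;11;17m[48;2;20;10;17m🬎[38;2;22;11;17m[48;2;20;10;17m🬎[38;2;22;11;17m[48;2;20;10;17m🬎[38;2;44;44;44m[48;2;20;10;17m🬬[38;2;44;44;44m[48;2;44;44;44m [38;2;44;44;44m[48;2;44;44;44m [38;2;44;44;44m[48;2;44;44;44m [38;2;44;44;44m[48;2;44;44;44m [38;2;44;44;44m[48;2;44;44;44m [38;2;44;44;44m[48;2;21;10;17m🬄[38;2;22;11;17m[48;2;20;10;17m🬎[38;2;22;11;17m[48;2;20;10;17m🬎[0m
[38;2;19;10;16m[48;2;16;9;15m🬂[38;2;19;10;16m[48;2;16;9;15m🬂[38;2;19;10;16m[48;2;16;9;15m🬂[38;2;19;10;16m[48;2;16;9;15m🬂[38;2;44;44;44m[48;2;16;9;15m🬂[38;2;44;44;44m[48;2;16;9;15m🬎[38;2;44;44;44m[48;2;16;9;15m🬎[38;2;44;44;44m[48;2;16;9;15m🬆[38;2;44;44;44m[48;2;17;9;15m🬀[38;2;19;10;16m[48;2;16;9;15m🬂[38;2;19;10;16m[48;2;16;9;15m🬂[38;2;19;10;16m[48;2;16;9;15m🬂[0m
</frame>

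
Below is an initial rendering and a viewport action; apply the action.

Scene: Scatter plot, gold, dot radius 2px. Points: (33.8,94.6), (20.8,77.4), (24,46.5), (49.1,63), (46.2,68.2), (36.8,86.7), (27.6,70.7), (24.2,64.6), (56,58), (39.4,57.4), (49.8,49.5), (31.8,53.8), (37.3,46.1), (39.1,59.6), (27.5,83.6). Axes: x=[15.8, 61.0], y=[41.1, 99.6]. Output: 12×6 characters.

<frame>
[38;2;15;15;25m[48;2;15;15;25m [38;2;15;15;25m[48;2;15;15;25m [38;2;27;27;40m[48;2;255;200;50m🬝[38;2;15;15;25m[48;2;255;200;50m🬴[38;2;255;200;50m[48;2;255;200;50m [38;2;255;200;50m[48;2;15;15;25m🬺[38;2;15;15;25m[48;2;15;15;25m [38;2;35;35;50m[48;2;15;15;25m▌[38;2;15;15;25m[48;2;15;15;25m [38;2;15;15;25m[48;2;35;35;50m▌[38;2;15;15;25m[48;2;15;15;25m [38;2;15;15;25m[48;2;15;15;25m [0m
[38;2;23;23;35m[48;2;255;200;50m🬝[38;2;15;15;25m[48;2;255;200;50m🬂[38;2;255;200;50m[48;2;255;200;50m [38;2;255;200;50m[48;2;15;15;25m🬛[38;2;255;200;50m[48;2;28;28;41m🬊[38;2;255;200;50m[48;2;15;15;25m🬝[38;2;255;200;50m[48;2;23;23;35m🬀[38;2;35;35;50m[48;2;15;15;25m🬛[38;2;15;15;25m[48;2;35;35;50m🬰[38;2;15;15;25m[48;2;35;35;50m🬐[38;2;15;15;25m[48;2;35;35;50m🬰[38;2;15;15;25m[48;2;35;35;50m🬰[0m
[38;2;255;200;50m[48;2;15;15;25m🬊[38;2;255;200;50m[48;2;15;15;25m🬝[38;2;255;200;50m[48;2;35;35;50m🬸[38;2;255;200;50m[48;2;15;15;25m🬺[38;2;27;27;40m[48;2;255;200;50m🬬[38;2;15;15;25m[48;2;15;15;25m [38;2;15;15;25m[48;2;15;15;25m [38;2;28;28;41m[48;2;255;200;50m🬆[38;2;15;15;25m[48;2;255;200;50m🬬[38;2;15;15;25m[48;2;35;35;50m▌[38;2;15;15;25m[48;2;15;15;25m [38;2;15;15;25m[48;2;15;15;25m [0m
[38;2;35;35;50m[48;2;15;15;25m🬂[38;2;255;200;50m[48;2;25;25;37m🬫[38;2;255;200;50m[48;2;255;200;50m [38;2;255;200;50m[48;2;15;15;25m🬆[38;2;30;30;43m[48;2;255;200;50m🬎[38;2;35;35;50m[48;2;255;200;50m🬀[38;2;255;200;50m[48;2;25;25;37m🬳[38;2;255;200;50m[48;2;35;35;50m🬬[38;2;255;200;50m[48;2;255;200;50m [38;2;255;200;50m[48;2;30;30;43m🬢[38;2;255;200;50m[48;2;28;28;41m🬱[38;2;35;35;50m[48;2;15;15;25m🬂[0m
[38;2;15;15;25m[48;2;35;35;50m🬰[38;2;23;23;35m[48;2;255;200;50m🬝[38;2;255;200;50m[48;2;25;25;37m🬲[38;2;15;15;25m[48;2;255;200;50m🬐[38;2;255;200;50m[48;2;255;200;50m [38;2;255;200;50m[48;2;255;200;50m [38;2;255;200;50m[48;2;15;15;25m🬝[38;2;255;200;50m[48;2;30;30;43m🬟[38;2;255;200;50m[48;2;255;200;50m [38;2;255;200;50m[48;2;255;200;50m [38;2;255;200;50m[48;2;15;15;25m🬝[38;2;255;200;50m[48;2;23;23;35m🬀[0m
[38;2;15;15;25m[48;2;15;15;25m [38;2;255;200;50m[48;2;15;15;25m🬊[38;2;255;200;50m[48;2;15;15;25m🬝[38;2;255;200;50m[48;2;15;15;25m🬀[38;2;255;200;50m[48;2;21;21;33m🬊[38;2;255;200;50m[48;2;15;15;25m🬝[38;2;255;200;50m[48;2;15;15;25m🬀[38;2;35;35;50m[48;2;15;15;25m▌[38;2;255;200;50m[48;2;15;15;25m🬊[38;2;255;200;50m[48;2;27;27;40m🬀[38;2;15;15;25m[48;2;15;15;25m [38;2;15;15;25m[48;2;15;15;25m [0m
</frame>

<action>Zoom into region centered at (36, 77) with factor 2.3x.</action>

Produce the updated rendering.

<frame>
[38;2;15;15;25m[48;2;255;200;50m🬝[38;2;15;15;25m[48;2;15;15;25m [38;2;35;35;50m[48;2;15;15;25m▌[38;2;15;15;25m[48;2;15;15;25m [38;2;15;15;25m[48;2;35;35;50m▌[38;2;15;15;25m[48;2;255;200;50m🬆[38;2;255;200;50m[48;2;15;15;25m🬺[38;2;23;23;35m[48;2;255;200;50m🬬[38;2;15;15;25m[48;2;15;15;25m [38;2;15;15;25m[48;2;35;35;50m▌[38;2;15;15;25m[48;2;15;15;25m [38;2;15;15;25m[48;2;15;15;25m [0m
[38;2;255;200;50m[48;2;255;200;50m [38;2;255;200;50m[48;2;15;15;25m🬛[38;2;35;35;50m[48;2;15;15;25m🬛[38;2;15;15;25m[48;2;35;35;50m🬰[38;2;15;15;25m[48;2;35;35;50m🬐[38;2;23;23;35m[48;2;255;200;50m🬺[38;2;255;200;50m[48;2;21;21;33m🬆[38;2;35;35;50m[48;2;15;15;25m🬛[38;2;15;15;25m[48;2;35;35;50m🬰[38;2;15;15;25m[48;2;35;35;50m🬐[38;2;15;15;25m[48;2;35;35;50m🬰[38;2;15;15;25m[48;2;35;35;50m🬰[0m
[38;2;15;15;25m[48;2;255;200;50m🬺[38;2;15;15;25m[48;2;15;15;25m [38;2;35;35;50m[48;2;15;15;25m▌[38;2;15;15;25m[48;2;15;15;25m [38;2;15;15;25m[48;2;35;35;50m▌[38;2;15;15;25m[48;2;15;15;25m [38;2;15;15;25m[48;2;15;15;25m [38;2;35;35;50m[48;2;15;15;25m▌[38;2;15;15;25m[48;2;15;15;25m [38;2;15;15;25m[48;2;35;35;50m▌[38;2;15;15;25m[48;2;15;15;25m [38;2;15;15;25m[48;2;15;15;25m [0m
[38;2;28;28;41m[48;2;255;200;50m🬆[38;2;23;23;35m[48;2;255;200;50m🬬[38;2;35;35;50m[48;2;15;15;25m🬕[38;2;35;35;50m[48;2;15;15;25m🬂[38;2;35;35;50m[48;2;15;15;25m🬨[38;2;35;35;50m[48;2;15;15;25m🬂[38;2;35;35;50m[48;2;15;15;25m🬂[38;2;35;35;50m[48;2;15;15;25m🬕[38;2;35;35;50m[48;2;15;15;25m🬂[38;2;35;35;50m[48;2;15;15;25m🬨[38;2;35;35;50m[48;2;15;15;25m🬂[38;2;35;35;50m[48;2;15;15;25m🬂[0m
[38;2;255;200;50m[48;2;15;15;25m🬬[38;2;255;200;50m[48;2;21;21;33m🬆[38;2;35;35;50m[48;2;15;15;25m🬛[38;2;15;15;25m[48;2;35;35;50m🬰[38;2;15;15;25m[48;2;35;35;50m🬐[38;2;15;15;25m[48;2;35;35;50m🬰[38;2;15;15;25m[48;2;35;35;50m🬰[38;2;35;35;50m[48;2;15;15;25m🬛[38;2;15;15;25m[48;2;35;35;50m🬰[38;2;15;15;25m[48;2;35;35;50m🬐[38;2;23;23;35m[48;2;255;200;50m🬝[38;2;15;15;25m[48;2;255;200;50m🬀[0m
[38;2;15;15;25m[48;2;15;15;25m [38;2;15;15;25m[48;2;15;15;25m [38;2;35;35;50m[48;2;15;15;25m▌[38;2;15;15;25m[48;2;15;15;25m [38;2;15;15;25m[48;2;35;35;50m▌[38;2;15;15;25m[48;2;15;15;25m [38;2;15;15;25m[48;2;15;15;25m [38;2;35;35;50m[48;2;15;15;25m▌[38;2;15;15;25m[48;2;15;15;25m [38;2;15;15;25m[48;2;35;35;50m▌[38;2;15;15;25m[48;2;15;15;25m [38;2;255;200;50m[48;2;15;15;25m🬊[0m
</frame>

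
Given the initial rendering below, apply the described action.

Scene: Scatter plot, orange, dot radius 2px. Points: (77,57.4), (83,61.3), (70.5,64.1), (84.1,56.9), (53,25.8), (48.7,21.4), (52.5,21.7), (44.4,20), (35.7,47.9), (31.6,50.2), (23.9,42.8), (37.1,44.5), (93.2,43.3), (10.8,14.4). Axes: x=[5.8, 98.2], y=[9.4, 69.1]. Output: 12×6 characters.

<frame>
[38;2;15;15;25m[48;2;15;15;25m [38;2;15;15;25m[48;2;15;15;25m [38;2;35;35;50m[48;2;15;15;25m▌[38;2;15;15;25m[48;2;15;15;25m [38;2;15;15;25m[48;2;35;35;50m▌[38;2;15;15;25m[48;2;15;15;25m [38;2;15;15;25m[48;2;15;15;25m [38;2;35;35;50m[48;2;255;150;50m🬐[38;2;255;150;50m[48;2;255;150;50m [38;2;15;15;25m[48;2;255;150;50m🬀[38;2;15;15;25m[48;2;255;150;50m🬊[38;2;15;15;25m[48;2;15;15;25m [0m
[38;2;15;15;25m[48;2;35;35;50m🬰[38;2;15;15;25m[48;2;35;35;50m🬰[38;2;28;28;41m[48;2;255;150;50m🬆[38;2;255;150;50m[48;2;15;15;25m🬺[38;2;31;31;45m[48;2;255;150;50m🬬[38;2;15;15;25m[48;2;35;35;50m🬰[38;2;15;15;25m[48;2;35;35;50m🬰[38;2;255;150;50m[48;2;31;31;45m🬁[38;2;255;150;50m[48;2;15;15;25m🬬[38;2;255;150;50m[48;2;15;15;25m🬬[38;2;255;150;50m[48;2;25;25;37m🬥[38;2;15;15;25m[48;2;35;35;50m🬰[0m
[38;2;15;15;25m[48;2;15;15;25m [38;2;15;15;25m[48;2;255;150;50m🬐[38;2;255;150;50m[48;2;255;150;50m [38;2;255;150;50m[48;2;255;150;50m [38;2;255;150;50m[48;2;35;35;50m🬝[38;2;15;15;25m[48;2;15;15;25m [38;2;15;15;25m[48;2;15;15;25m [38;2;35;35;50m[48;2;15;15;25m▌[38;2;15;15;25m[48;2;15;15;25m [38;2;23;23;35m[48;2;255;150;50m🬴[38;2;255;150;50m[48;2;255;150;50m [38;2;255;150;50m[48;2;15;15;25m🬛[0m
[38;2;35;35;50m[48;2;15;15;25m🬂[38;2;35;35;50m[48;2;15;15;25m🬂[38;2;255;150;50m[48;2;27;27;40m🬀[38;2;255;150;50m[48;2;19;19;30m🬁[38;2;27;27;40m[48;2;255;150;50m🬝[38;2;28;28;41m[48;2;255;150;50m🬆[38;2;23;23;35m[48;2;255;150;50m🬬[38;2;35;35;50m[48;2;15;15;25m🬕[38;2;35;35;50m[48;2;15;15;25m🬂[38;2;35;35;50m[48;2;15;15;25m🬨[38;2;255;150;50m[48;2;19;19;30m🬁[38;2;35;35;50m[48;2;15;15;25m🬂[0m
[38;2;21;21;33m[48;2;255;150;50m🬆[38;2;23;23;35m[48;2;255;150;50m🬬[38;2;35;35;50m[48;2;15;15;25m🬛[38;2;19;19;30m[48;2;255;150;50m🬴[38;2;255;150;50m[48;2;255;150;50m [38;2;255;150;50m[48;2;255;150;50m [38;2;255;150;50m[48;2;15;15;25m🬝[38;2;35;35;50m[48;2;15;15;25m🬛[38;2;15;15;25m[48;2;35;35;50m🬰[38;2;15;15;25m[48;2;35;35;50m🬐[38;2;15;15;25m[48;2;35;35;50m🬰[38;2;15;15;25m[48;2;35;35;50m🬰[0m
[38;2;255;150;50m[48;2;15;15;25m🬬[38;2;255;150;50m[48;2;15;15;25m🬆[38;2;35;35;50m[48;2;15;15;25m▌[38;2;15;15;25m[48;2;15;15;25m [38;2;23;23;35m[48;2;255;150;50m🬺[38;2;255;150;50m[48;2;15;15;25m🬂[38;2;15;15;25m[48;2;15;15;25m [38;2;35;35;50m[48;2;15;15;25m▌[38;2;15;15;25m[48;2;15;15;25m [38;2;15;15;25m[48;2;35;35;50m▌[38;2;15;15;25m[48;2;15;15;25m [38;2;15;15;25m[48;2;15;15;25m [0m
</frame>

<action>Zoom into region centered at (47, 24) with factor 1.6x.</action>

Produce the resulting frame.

<frame>
[38;2;255;150;50m[48;2;15;15;25m🬊[38;2;255;150;50m[48;2;15;15;25m🬝[38;2;255;150;50m[48;2;25;25;37m🬂[38;2;255;150;50m[48;2;15;15;25m🬬[38;2;255;150;50m[48;2;28;28;41m🬆[38;2;15;15;25m[48;2;15;15;25m [38;2;15;15;25m[48;2;15;15;25m [38;2;35;35;50m[48;2;15;15;25m▌[38;2;15;15;25m[48;2;15;15;25m [38;2;15;15;25m[48;2;35;35;50m▌[38;2;15;15;25m[48;2;15;15;25m [38;2;15;15;25m[48;2;15;15;25m [0m
[38;2;15;15;25m[48;2;35;35;50m🬰[38;2;15;15;25m[48;2;35;35;50m🬰[38;2;35;35;50m[48;2;15;15;25m🬛[38;2;15;15;25m[48;2;35;35;50m🬰[38;2;15;15;25m[48;2;35;35;50m🬐[38;2;15;15;25m[48;2;35;35;50m🬰[38;2;23;23;35m[48;2;255;150;50m🬝[38;2;35;35;50m[48;2;15;15;25m🬛[38;2;15;15;25m[48;2;35;35;50m🬰[38;2;15;15;25m[48;2;35;35;50m🬐[38;2;15;15;25m[48;2;35;35;50m🬰[38;2;15;15;25m[48;2;35;35;50m🬰[0m
[38;2;15;15;25m[48;2;15;15;25m [38;2;15;15;25m[48;2;15;15;25m [38;2;35;35;50m[48;2;15;15;25m▌[38;2;15;15;25m[48;2;15;15;25m [38;2;15;15;25m[48;2;35;35;50m▌[38;2;15;15;25m[48;2;255;150;50m🬆[38;2;255;150;50m[48;2;255;150;50m [38;2;255;150;50m[48;2;15;15;25m🬛[38;2;15;15;25m[48;2;15;15;25m [38;2;15;15;25m[48;2;35;35;50m▌[38;2;15;15;25m[48;2;15;15;25m [38;2;15;15;25m[48;2;15;15;25m [0m
[38;2;35;35;50m[48;2;15;15;25m🬂[38;2;35;35;50m[48;2;15;15;25m🬂[38;2;35;35;50m[48;2;15;15;25m🬕[38;2;35;35;50m[48;2;15;15;25m🬂[38;2;255;150;50m[48;2;25;25;37m🬫[38;2;255;150;50m[48;2;255;150;50m [38;2;255;150;50m[48;2;255;150;50m [38;2;255;150;50m[48;2;21;21;33m🬆[38;2;35;35;50m[48;2;15;15;25m🬂[38;2;35;35;50m[48;2;15;15;25m🬨[38;2;35;35;50m[48;2;15;15;25m🬂[38;2;35;35;50m[48;2;15;15;25m🬂[0m
[38;2;15;15;25m[48;2;35;35;50m🬰[38;2;15;15;25m[48;2;35;35;50m🬰[38;2;35;35;50m[48;2;15;15;25m🬛[38;2;15;15;25m[48;2;35;35;50m🬰[38;2;15;15;25m[48;2;35;35;50m🬐[38;2;255;150;50m[48;2;23;23;35m🬀[38;2;15;15;25m[48;2;35;35;50m🬰[38;2;35;35;50m[48;2;15;15;25m🬛[38;2;15;15;25m[48;2;35;35;50m🬰[38;2;15;15;25m[48;2;35;35;50m🬐[38;2;15;15;25m[48;2;35;35;50m🬰[38;2;15;15;25m[48;2;35;35;50m🬰[0m
[38;2;15;15;25m[48;2;15;15;25m [38;2;15;15;25m[48;2;15;15;25m [38;2;35;35;50m[48;2;15;15;25m▌[38;2;15;15;25m[48;2;15;15;25m [38;2;15;15;25m[48;2;35;35;50m▌[38;2;15;15;25m[48;2;15;15;25m [38;2;15;15;25m[48;2;15;15;25m [38;2;35;35;50m[48;2;15;15;25m▌[38;2;15;15;25m[48;2;15;15;25m [38;2;15;15;25m[48;2;35;35;50m▌[38;2;15;15;25m[48;2;15;15;25m [38;2;15;15;25m[48;2;15;15;25m [0m
</frame>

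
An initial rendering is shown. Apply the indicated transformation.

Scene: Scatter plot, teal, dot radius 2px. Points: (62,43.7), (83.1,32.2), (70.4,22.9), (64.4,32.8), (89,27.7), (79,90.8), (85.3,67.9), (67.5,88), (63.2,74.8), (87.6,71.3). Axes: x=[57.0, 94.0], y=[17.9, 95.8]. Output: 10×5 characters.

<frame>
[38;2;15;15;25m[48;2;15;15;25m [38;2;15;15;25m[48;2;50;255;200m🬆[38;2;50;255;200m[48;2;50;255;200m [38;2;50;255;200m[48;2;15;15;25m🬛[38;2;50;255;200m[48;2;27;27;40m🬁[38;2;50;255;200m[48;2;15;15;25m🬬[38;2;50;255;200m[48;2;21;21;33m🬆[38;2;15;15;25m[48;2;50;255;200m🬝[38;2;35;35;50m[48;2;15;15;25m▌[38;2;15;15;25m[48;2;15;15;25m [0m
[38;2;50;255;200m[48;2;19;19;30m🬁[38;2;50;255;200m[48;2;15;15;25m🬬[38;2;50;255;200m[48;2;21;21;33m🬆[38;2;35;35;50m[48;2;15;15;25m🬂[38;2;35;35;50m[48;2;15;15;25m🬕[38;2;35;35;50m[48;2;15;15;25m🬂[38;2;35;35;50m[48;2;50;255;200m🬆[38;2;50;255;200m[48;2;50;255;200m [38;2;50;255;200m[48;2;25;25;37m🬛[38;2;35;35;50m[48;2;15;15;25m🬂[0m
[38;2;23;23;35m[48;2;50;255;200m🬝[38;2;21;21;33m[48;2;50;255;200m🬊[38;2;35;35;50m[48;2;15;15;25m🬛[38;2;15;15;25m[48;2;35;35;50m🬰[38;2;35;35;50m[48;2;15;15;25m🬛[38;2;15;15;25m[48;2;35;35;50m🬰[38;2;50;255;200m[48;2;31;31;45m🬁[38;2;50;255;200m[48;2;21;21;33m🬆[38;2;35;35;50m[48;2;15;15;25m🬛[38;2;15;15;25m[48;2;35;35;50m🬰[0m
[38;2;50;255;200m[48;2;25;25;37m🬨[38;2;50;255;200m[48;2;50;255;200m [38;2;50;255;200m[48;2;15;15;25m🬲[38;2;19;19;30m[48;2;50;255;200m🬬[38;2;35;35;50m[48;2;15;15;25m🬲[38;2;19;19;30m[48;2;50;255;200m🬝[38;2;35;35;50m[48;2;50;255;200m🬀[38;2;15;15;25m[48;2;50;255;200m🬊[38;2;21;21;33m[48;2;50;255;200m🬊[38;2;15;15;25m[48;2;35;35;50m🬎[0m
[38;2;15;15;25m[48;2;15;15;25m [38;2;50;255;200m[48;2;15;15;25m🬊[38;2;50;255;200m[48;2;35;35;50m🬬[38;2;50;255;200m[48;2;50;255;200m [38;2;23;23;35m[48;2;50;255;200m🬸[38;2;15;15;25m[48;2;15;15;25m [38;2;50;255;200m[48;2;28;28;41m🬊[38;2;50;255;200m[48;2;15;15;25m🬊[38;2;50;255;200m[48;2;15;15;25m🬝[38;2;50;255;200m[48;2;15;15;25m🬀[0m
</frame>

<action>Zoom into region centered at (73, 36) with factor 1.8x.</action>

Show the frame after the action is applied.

<frame>
[38;2;15;15;25m[48;2;50;255;200m🬬[38;2;15;15;25m[48;2;15;15;25m [38;2;35;35;50m[48;2;15;15;25m▌[38;2;15;15;25m[48;2;15;15;25m [38;2;35;35;50m[48;2;15;15;25m▌[38;2;15;15;25m[48;2;15;15;25m [38;2;35;35;50m[48;2;15;15;25m▌[38;2;15;15;25m[48;2;15;15;25m [38;2;35;35;50m[48;2;15;15;25m▌[38;2;15;15;25m[48;2;15;15;25m [0m
[38;2;50;255;200m[48;2;50;255;200m [38;2;50;255;200m[48;2;23;23;35m🬃[38;2;35;35;50m[48;2;15;15;25m🬕[38;2;35;35;50m[48;2;15;15;25m🬂[38;2;35;35;50m[48;2;15;15;25m🬕[38;2;35;35;50m[48;2;15;15;25m🬂[38;2;35;35;50m[48;2;15;15;25m🬕[38;2;35;35;50m[48;2;15;15;25m🬂[38;2;35;35;50m[48;2;15;15;25m🬕[38;2;35;35;50m[48;2;15;15;25m🬂[0m
[38;2;50;255;200m[48;2;50;255;200m [38;2;21;21;33m[48;2;50;255;200m🬊[38;2;35;35;50m[48;2;15;15;25m🬛[38;2;15;15;25m[48;2;35;35;50m🬰[38;2;35;35;50m[48;2;15;15;25m🬛[38;2;15;15;25m[48;2;35;35;50m🬰[38;2;35;35;50m[48;2;15;15;25m🬛[38;2;15;15;25m[48;2;35;35;50m🬰[38;2;28;28;41m[48;2;50;255;200m🬆[38;2;50;255;200m[48;2;15;15;25m🬺[0m
[38;2;50;255;200m[48;2;28;28;41m🬊[38;2;50;255;200m[48;2;23;23;35m🬀[38;2;27;27;40m[48;2;50;255;200m🬝[38;2;15;15;25m[48;2;50;255;200m🬀[38;2;21;21;33m[48;2;50;255;200m🬊[38;2;15;15;25m[48;2;35;35;50m🬎[38;2;35;35;50m[48;2;15;15;25m🬲[38;2;15;15;25m[48;2;35;35;50m🬎[38;2;50;255;200m[48;2;31;31;45m🬁[38;2;50;255;200m[48;2;28;28;41m🬆[0m
[38;2;15;15;25m[48;2;15;15;25m [38;2;15;15;25m[48;2;15;15;25m [38;2;35;35;50m[48;2;15;15;25m▌[38;2;50;255;200m[48;2;15;15;25m🬊[38;2;50;255;200m[48;2;23;23;35m🬀[38;2;15;15;25m[48;2;15;15;25m [38;2;35;35;50m[48;2;15;15;25m▌[38;2;15;15;25m[48;2;15;15;25m [38;2;35;35;50m[48;2;15;15;25m▌[38;2;15;15;25m[48;2;15;15;25m [0m
</frame>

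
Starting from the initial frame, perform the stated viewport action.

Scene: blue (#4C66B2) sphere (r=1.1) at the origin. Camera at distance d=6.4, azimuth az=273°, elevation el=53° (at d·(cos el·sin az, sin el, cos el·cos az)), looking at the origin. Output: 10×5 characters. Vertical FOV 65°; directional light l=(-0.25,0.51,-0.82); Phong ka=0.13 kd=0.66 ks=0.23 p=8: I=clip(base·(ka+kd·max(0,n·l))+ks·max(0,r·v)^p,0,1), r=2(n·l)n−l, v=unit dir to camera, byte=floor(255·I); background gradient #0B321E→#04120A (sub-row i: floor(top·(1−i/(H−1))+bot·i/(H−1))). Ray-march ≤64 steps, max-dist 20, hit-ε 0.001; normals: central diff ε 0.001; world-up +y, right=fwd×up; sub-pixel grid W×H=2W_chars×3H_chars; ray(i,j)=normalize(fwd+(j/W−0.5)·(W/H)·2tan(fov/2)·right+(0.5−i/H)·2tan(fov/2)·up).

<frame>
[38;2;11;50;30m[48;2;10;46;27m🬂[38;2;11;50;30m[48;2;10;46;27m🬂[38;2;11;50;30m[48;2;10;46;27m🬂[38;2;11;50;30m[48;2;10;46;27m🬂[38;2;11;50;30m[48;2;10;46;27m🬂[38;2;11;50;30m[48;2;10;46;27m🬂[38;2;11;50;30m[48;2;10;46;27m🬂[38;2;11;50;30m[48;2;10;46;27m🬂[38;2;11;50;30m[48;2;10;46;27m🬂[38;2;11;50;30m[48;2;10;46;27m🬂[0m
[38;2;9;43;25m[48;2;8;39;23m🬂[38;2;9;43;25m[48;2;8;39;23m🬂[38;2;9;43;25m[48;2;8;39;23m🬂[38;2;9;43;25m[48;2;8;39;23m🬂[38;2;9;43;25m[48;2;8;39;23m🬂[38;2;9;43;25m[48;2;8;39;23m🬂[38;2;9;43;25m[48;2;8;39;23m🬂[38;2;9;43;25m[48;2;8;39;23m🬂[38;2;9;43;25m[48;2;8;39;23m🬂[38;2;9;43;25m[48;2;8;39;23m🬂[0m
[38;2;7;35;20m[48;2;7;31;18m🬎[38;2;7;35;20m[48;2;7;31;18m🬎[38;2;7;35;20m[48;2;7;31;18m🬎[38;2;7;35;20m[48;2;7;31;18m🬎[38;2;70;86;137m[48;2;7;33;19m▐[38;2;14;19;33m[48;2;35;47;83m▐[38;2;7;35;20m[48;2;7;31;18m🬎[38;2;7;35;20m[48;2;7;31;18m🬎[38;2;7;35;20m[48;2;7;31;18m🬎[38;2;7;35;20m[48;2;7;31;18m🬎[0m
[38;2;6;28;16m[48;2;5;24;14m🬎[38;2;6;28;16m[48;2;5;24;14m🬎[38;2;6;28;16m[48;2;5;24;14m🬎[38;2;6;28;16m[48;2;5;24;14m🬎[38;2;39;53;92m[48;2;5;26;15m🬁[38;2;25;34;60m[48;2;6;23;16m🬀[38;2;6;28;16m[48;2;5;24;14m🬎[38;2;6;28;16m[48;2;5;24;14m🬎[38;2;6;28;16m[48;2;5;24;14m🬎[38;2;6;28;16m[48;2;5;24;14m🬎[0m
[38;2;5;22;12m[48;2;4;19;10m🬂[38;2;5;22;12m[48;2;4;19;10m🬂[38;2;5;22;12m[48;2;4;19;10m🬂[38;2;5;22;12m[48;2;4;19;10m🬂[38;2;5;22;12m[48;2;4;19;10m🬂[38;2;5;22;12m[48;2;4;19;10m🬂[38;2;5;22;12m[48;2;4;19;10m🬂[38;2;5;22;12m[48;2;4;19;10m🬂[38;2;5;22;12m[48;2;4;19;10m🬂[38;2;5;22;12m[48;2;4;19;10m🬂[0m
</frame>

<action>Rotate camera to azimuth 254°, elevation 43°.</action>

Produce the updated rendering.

<frame>
[38;2;11;50;30m[48;2;10;46;27m🬂[38;2;11;50;30m[48;2;10;46;27m🬂[38;2;11;50;30m[48;2;10;46;27m🬂[38;2;11;50;30m[48;2;10;46;27m🬂[38;2;11;50;30m[48;2;10;46;27m🬂[38;2;11;50;30m[48;2;10;46;27m🬂[38;2;11;50;30m[48;2;10;46;27m🬂[38;2;11;50;30m[48;2;10;46;27m🬂[38;2;11;50;30m[48;2;10;46;27m🬂[38;2;11;50;30m[48;2;10;46;27m🬂[0m
[38;2;9;43;25m[48;2;8;39;23m🬂[38;2;9;43;25m[48;2;8;39;23m🬂[38;2;9;43;25m[48;2;8;39;23m🬂[38;2;9;43;25m[48;2;8;39;23m🬂[38;2;9;43;25m[48;2;8;39;23m🬂[38;2;9;43;25m[48;2;8;39;23m🬂[38;2;9;43;25m[48;2;8;39;23m🬂[38;2;9;43;25m[48;2;8;39;23m🬂[38;2;9;43;25m[48;2;8;39;23m🬂[38;2;9;43;25m[48;2;8;39;23m🬂[0m
[38;2;7;35;20m[48;2;7;31;18m🬎[38;2;7;35;20m[48;2;7;31;18m🬎[38;2;7;35;20m[48;2;7;31;18m🬎[38;2;7;35;20m[48;2;7;31;18m🬎[38;2;69;87;140m[48;2;7;33;19m▐[38;2;21;29;51m[48;2;42;56;98m▐[38;2;7;35;20m[48;2;7;31;18m🬎[38;2;7;35;20m[48;2;7;31;18m🬎[38;2;7;35;20m[48;2;7;31;18m🬎[38;2;7;35;20m[48;2;7;31;18m🬎[0m
[38;2;6;28;16m[48;2;5;24;14m🬎[38;2;6;28;16m[48;2;5;24;14m🬎[38;2;6;28;16m[48;2;5;24;14m🬎[38;2;6;28;16m[48;2;5;24;14m🬎[38;2;44;60;105m[48;2;5;26;15m🬁[38;2;34;46;80m[48;2;6;23;17m🬀[38;2;6;28;16m[48;2;5;24;14m🬎[38;2;6;28;16m[48;2;5;24;14m🬎[38;2;6;28;16m[48;2;5;24;14m🬎[38;2;6;28;16m[48;2;5;24;14m🬎[0m
[38;2;5;22;12m[48;2;4;19;10m🬂[38;2;5;22;12m[48;2;4;19;10m🬂[38;2;5;22;12m[48;2;4;19;10m🬂[38;2;5;22;12m[48;2;4;19;10m🬂[38;2;5;22;12m[48;2;4;19;10m🬂[38;2;5;22;12m[48;2;4;19;10m🬂[38;2;5;22;12m[48;2;4;19;10m🬂[38;2;5;22;12m[48;2;4;19;10m🬂[38;2;5;22;12m[48;2;4;19;10m🬂[38;2;5;22;12m[48;2;4;19;10m🬂[0m
</frame>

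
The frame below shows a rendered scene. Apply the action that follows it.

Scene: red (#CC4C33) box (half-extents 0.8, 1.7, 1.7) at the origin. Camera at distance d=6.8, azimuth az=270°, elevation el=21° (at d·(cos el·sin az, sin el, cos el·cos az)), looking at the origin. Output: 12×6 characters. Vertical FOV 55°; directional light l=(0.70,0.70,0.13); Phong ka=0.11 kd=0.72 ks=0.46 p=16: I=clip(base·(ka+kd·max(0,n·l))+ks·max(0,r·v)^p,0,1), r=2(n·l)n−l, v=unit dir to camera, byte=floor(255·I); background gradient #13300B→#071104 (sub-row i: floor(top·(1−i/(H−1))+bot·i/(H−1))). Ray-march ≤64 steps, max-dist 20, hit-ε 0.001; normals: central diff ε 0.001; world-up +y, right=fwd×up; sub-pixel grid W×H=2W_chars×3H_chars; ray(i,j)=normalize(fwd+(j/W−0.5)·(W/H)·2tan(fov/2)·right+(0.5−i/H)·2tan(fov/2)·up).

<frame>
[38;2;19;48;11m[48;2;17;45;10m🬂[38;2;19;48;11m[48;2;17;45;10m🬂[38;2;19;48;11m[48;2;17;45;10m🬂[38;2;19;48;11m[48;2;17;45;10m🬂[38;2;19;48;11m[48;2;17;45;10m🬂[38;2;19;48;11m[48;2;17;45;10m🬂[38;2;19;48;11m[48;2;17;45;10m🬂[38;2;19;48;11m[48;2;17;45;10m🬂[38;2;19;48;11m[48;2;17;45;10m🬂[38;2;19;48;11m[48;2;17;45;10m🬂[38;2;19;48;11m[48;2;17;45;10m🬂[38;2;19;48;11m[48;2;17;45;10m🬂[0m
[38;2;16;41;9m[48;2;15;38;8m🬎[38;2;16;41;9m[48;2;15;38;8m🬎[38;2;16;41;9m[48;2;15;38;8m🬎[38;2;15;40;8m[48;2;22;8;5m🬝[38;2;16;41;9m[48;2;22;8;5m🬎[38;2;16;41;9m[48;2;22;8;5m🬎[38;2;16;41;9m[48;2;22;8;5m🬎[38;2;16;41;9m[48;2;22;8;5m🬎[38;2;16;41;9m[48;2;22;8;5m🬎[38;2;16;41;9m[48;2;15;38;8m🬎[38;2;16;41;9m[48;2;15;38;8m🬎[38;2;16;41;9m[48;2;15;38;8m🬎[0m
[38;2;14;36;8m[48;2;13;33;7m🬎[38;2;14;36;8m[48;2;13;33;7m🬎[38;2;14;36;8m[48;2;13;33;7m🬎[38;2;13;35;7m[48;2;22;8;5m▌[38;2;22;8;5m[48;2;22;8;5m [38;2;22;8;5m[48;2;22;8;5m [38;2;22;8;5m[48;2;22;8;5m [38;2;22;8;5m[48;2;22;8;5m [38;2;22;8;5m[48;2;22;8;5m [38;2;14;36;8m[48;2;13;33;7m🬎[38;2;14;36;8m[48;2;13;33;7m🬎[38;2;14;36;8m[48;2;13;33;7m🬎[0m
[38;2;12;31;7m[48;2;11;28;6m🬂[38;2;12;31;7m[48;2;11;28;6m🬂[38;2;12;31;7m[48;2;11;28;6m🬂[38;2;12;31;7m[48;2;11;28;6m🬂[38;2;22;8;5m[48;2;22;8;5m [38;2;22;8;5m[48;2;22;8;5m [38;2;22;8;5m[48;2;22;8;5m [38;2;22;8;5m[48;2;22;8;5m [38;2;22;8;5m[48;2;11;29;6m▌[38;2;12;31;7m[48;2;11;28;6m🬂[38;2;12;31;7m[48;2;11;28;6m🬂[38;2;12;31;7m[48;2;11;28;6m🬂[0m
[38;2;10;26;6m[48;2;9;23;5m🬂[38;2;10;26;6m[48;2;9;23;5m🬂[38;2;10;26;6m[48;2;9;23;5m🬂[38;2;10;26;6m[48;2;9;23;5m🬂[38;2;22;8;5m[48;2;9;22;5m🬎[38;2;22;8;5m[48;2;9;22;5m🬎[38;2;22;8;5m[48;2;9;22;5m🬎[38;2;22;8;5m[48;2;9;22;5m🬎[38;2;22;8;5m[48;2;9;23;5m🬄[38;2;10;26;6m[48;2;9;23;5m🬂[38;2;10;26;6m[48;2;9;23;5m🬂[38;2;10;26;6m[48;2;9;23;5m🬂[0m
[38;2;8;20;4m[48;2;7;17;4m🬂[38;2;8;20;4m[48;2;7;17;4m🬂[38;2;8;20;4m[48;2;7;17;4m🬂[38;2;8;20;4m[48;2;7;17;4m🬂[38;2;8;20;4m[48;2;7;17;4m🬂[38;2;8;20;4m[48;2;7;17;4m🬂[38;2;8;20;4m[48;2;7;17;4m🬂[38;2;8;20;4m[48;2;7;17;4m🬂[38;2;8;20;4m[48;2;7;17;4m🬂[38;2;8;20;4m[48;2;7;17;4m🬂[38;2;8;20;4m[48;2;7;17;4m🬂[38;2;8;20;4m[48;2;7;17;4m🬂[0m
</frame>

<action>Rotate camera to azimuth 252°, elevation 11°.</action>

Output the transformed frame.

<frame>
[38;2;19;48;11m[48;2;17;45;10m🬂[38;2;19;48;11m[48;2;17;45;10m🬂[38;2;19;48;11m[48;2;17;45;10m🬂[38;2;19;48;11m[48;2;17;45;10m🬂[38;2;19;48;11m[48;2;17;45;10m🬂[38;2;19;48;11m[48;2;17;45;10m🬂[38;2;19;48;11m[48;2;17;45;10m🬂[38;2;19;48;11m[48;2;17;45;10m🬂[38;2;19;48;11m[48;2;17;45;10m🬂[38;2;19;48;11m[48;2;17;45;10m🬂[38;2;19;48;11m[48;2;17;45;10m🬂[38;2;19;48;11m[48;2;17;45;10m🬂[0m
[38;2;16;41;9m[48;2;15;38;8m🬎[38;2;16;41;9m[48;2;15;38;8m🬎[38;2;16;41;9m[48;2;15;38;8m🬎[38;2;16;41;9m[48;2;15;38;8m🬎[38;2;16;41;9m[48;2;22;8;5m🬎[38;2;16;41;9m[48;2;22;8;5m🬎[38;2;16;41;9m[48;2;22;8;5m🬎[38;2;16;41;9m[48;2;22;8;5m🬎[38;2;16;41;9m[48;2;22;8;5m🬎[38;2;16;41;9m[48;2;15;38;8m🬎[38;2;16;41;9m[48;2;15;38;8m🬎[38;2;16;41;9m[48;2;15;38;8m🬎[0m
[38;2;14;36;8m[48;2;13;33;7m🬎[38;2;14;36;8m[48;2;13;33;7m🬎[38;2;14;36;8m[48;2;13;33;7m🬎[38;2;14;36;8m[48;2;13;33;7m🬎[38;2;22;8;5m[48;2;22;8;5m [38;2;22;8;5m[48;2;22;8;5m [38;2;22;8;5m[48;2;22;8;5m [38;2;22;8;5m[48;2;22;8;5m [38;2;22;8;5m[48;2;13;33;7m🬝[38;2;14;36;8m[48;2;13;33;7m🬎[38;2;14;36;8m[48;2;13;33;7m🬎[38;2;14;36;8m[48;2;13;33;7m🬎[0m
[38;2;12;31;7m[48;2;11;28;6m🬂[38;2;12;31;7m[48;2;11;28;6m🬂[38;2;12;31;7m[48;2;11;28;6m🬂[38;2;12;31;7m[48;2;11;28;6m🬂[38;2;22;8;5m[48;2;22;8;5m [38;2;22;8;5m[48;2;22;8;5m [38;2;22;8;5m[48;2;22;8;5m [38;2;22;8;5m[48;2;22;8;5m [38;2;22;8;5m[48;2;11;29;6m▌[38;2;12;31;7m[48;2;11;28;6m🬂[38;2;12;31;7m[48;2;11;28;6m🬂[38;2;12;31;7m[48;2;11;28;6m🬂[0m
[38;2;10;26;6m[48;2;9;23;5m🬂[38;2;10;26;6m[48;2;9;23;5m🬂[38;2;10;26;6m[48;2;9;23;5m🬂[38;2;10;26;6m[48;2;9;23;5m🬂[38;2;22;8;5m[48;2;22;8;5m [38;2;22;8;5m[48;2;22;8;5m [38;2;22;8;5m[48;2;9;22;5m🬝[38;2;22;8;5m[48;2;9;22;5m🬎[38;2;22;8;5m[48;2;9;23;5m🬄[38;2;10;26;6m[48;2;9;23;5m🬂[38;2;10;26;6m[48;2;9;23;5m🬂[38;2;10;26;6m[48;2;9;23;5m🬂[0m
[38;2;8;20;4m[48;2;7;17;4m🬂[38;2;8;20;4m[48;2;7;17;4m🬂[38;2;8;20;4m[48;2;7;17;4m🬂[38;2;8;20;4m[48;2;7;17;4m🬂[38;2;8;20;4m[48;2;7;17;4m🬂[38;2;8;20;4m[48;2;7;17;4m🬂[38;2;8;20;4m[48;2;7;17;4m🬂[38;2;8;20;4m[48;2;7;17;4m🬂[38;2;8;20;4m[48;2;7;17;4m🬂[38;2;8;20;4m[48;2;7;17;4m🬂[38;2;8;20;4m[48;2;7;17;4m🬂[38;2;8;20;4m[48;2;7;17;4m🬂[0m
</frame>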